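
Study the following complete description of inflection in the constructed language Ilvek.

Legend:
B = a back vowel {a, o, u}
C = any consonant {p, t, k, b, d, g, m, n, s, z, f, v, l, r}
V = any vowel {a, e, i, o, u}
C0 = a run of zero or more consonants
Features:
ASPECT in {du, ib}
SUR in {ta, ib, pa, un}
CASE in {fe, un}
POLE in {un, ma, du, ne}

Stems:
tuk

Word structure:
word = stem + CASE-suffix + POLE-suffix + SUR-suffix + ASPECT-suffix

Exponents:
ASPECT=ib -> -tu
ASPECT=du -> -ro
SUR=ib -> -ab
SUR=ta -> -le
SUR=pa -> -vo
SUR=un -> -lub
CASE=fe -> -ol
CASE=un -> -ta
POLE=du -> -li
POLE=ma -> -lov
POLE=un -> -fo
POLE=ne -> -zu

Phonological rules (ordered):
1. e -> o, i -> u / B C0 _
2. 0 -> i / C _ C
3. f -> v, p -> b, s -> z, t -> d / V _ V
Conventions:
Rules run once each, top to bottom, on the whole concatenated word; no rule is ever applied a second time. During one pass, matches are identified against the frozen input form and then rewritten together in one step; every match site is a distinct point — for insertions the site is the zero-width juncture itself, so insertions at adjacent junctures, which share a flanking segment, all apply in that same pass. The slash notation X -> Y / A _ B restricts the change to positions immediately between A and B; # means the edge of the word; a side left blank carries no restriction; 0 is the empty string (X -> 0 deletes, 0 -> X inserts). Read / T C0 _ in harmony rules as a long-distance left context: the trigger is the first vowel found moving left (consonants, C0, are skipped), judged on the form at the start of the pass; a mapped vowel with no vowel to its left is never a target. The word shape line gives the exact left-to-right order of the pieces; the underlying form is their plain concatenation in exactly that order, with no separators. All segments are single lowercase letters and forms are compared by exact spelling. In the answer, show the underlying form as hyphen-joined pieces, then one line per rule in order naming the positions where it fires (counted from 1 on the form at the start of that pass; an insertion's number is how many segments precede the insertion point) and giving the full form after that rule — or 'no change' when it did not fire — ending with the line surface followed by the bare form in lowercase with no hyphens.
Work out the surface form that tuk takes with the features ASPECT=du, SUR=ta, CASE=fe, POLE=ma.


underlying: tuk-ol-lov-le-ro
1. e -> o, i -> u / B C0 _: fires at position(s) 10: tukollovloro
2. 0 -> i / C _ C: inserts after position(s) 5, 8: tukoliloviloro
3. f -> v, p -> b, s -> z, t -> d / V _ V: no change
surface: tukoliloviloro


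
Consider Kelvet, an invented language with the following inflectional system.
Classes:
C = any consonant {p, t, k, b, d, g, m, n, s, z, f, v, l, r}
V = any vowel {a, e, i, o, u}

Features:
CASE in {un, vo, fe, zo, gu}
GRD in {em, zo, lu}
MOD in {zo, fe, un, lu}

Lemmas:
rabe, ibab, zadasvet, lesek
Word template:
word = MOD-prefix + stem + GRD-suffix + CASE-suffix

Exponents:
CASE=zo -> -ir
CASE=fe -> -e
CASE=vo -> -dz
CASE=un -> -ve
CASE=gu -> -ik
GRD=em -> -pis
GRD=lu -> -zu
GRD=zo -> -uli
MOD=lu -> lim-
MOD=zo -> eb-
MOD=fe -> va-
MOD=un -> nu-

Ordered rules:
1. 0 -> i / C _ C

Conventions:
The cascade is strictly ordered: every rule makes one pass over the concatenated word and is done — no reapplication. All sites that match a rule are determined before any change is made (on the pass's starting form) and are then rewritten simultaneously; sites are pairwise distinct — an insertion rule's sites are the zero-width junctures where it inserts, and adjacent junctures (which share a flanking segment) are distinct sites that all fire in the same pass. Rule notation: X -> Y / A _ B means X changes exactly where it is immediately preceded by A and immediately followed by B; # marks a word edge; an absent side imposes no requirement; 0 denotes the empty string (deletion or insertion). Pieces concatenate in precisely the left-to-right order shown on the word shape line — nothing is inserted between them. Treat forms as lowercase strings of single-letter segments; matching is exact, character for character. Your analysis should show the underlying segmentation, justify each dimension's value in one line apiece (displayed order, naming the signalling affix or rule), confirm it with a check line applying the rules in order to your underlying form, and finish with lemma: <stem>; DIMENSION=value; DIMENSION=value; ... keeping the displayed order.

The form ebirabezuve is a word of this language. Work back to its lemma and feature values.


underlying: eb-rabe-zu-ve
CASE=un - signalled by the affix -ve
GRD=lu - signalled by the affix -zu
MOD=zo - signalled by the affix eb-
check: ebrabezuve -> ebirabezuve
lemma: rabe; CASE=un; GRD=lu; MOD=zo


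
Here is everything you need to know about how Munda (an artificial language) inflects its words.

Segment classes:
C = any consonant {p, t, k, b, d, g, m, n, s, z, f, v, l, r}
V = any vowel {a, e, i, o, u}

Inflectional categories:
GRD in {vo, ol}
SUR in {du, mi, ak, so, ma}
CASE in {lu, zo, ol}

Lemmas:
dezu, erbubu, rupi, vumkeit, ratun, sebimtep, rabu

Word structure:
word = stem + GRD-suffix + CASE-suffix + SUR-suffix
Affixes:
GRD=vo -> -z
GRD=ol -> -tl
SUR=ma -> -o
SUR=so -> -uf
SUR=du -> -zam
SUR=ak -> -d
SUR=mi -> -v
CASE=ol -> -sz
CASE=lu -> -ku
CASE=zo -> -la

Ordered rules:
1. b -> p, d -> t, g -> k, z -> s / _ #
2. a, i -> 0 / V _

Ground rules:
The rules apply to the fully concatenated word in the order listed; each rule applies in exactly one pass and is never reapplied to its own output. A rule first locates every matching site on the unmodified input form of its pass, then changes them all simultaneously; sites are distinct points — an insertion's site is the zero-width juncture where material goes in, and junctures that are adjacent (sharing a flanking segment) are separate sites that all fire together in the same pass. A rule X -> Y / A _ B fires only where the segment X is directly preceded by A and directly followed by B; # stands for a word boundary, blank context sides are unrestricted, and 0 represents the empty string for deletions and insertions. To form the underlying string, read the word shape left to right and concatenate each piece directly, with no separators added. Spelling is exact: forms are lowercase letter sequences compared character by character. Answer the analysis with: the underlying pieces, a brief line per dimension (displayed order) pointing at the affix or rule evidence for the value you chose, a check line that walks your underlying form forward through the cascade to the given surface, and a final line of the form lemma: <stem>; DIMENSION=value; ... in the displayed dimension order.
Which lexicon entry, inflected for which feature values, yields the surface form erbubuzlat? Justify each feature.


underlying: erbubu-z-la-d
GRD=vo - signalled by the affix -z
SUR=ak - signalled by the affix -d
CASE=zo - signalled by the affix -la
check: erbubuzlad -> erbubuzlat -> erbubuzlat
lemma: erbubu; GRD=vo; SUR=ak; CASE=zo


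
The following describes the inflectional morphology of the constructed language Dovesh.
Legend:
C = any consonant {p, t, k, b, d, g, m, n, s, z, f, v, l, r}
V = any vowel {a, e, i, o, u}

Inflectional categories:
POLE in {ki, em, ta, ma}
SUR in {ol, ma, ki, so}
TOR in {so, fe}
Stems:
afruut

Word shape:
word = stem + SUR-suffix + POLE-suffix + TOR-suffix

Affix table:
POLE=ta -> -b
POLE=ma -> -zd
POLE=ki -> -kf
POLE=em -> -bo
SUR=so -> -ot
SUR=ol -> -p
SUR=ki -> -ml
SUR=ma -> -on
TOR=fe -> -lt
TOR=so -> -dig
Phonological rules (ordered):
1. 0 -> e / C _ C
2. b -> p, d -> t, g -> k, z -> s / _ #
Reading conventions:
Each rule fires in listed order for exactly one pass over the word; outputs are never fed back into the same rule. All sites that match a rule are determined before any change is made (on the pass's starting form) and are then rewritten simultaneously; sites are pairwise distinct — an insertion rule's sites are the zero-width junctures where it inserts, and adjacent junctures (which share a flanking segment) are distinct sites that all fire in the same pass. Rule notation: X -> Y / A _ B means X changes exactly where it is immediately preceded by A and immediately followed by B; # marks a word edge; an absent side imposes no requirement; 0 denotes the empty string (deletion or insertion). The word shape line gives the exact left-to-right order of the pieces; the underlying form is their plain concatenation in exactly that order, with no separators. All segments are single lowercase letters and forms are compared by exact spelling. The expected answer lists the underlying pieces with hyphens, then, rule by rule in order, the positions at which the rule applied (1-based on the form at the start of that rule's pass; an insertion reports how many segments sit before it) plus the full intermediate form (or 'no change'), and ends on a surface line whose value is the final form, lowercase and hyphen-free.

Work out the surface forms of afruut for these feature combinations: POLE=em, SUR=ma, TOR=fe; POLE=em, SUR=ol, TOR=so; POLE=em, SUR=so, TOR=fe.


cell POLE=em, SUR=ma, TOR=fe:
underlying: afruut-on-bo-lt
1. 0 -> e / C _ C: inserts after position(s) 2, 8, 11: aferuutonebolet
2. b -> p, d -> t, g -> k, z -> s / _ #: no change
surface: aferuutonebolet

cell POLE=em, SUR=ol, TOR=so:
underlying: afruut-p-bo-dig
1. 0 -> e / C _ C: inserts after position(s) 2, 6, 7: aferuutepebodig
2. b -> p, d -> t, g -> k, z -> s / _ #: fires at position(s) 15: aferuutepebodik
surface: aferuutepebodik

cell POLE=em, SUR=so, TOR=fe:
underlying: afruut-ot-bo-lt
1. 0 -> e / C _ C: inserts after position(s) 2, 8, 11: aferuutotebolet
2. b -> p, d -> t, g -> k, z -> s / _ #: no change
surface: aferuutotebolet


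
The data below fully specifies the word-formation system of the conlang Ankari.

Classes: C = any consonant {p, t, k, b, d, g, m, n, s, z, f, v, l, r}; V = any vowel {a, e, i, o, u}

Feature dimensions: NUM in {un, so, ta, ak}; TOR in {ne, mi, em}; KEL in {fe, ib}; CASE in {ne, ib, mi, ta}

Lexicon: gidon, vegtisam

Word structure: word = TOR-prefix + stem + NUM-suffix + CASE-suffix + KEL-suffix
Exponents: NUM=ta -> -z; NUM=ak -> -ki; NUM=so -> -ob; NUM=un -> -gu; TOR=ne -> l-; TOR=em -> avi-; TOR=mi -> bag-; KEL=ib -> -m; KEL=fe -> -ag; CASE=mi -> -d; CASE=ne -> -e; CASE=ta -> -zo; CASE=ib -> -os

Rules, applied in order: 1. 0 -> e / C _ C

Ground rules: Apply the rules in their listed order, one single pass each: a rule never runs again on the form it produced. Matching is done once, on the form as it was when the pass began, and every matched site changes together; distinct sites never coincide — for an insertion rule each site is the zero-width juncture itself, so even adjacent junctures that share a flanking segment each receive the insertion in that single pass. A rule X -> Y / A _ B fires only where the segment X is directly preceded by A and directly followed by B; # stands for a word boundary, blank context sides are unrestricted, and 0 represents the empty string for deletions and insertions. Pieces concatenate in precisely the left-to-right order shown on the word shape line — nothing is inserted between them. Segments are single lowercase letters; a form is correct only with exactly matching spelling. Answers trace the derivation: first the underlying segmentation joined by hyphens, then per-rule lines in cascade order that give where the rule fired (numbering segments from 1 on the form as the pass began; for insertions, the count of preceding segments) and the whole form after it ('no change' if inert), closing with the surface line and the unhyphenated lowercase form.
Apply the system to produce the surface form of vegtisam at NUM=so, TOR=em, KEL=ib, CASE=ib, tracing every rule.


underlying: avi-vegtisam-ob-os-m
1. 0 -> e / C _ C: inserts after position(s) 6, 15: avivegetisamobosem
surface: avivegetisamobosem


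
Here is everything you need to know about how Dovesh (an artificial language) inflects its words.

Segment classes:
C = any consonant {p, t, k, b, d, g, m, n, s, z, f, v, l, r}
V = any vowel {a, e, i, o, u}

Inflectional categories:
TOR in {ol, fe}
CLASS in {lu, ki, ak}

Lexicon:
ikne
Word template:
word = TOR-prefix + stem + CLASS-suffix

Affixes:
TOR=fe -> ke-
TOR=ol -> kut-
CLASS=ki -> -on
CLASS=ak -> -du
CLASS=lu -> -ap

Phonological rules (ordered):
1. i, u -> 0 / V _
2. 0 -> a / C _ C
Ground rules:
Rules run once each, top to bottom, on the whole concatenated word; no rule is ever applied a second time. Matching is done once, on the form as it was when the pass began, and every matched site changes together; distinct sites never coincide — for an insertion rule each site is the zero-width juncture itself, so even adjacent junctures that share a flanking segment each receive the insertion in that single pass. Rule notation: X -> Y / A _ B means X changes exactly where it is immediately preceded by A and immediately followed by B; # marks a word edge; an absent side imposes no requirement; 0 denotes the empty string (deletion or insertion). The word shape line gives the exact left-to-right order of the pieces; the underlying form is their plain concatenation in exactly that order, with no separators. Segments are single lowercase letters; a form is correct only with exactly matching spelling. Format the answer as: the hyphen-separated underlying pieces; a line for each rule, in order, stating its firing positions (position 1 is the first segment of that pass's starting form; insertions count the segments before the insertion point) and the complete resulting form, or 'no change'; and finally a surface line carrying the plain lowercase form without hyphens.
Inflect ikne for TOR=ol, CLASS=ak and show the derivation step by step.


underlying: kut-ikne-du
1. i, u -> 0 / V _: no change
2. 0 -> a / C _ C: inserts after position(s) 5: kutikanedu
surface: kutikanedu


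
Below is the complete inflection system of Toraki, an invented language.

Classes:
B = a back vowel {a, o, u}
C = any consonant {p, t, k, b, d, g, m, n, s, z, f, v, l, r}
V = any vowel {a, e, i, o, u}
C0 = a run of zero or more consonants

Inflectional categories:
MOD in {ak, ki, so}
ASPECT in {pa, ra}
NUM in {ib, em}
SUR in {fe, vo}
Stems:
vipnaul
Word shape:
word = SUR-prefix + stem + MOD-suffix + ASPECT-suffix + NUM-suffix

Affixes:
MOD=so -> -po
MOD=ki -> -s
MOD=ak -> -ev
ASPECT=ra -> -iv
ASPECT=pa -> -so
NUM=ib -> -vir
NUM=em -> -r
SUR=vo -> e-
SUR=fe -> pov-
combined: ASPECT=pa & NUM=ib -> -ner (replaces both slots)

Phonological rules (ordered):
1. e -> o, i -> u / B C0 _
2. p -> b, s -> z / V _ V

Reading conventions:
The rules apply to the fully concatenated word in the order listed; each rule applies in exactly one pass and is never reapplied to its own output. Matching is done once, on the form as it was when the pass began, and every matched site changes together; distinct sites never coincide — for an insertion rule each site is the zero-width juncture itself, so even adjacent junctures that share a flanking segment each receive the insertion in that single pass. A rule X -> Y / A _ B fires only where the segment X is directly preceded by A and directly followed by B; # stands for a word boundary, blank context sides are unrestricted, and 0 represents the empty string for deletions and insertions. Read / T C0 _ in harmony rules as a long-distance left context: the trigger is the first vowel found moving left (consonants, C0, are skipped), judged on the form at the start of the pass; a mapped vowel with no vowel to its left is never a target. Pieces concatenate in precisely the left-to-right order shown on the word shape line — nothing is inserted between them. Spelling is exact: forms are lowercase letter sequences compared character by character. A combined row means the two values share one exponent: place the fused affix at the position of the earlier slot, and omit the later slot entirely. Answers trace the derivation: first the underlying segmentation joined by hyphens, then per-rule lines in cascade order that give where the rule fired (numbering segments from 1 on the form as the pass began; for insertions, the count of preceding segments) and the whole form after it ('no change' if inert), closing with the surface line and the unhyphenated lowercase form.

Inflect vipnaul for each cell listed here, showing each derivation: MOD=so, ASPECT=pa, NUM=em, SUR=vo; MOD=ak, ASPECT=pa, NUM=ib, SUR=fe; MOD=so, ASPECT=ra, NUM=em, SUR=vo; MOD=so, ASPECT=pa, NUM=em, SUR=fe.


cell MOD=so, ASPECT=pa, NUM=em, SUR=vo:
underlying: e-vipnaul-po-so-r
1. e -> o, i -> u / B C0 _: no change
2. p -> b, s -> z / V _ V: fires at position(s) 11: evipnaulpozor
surface: evipnaulpozor

cell MOD=ak, ASPECT=pa, NUM=ib, SUR=fe:
underlying: pov-vipnaul-ev-ner
1. e -> o, i -> u / B C0 _: fires at position(s) 5, 11: povvupnaulovner
2. p -> b, s -> z / V _ V: no change
surface: povvupnaulovner

cell MOD=so, ASPECT=ra, NUM=em, SUR=vo:
underlying: e-vipnaul-po-iv-r
1. e -> o, i -> u / B C0 _: fires at position(s) 11: evipnaulpouvr
2. p -> b, s -> z / V _ V: no change
surface: evipnaulpouvr

cell MOD=so, ASPECT=pa, NUM=em, SUR=fe:
underlying: pov-vipnaul-po-so-r
1. e -> o, i -> u / B C0 _: fires at position(s) 5: povvupnaulposor
2. p -> b, s -> z / V _ V: fires at position(s) 13: povvupnaulpozor
surface: povvupnaulpozor


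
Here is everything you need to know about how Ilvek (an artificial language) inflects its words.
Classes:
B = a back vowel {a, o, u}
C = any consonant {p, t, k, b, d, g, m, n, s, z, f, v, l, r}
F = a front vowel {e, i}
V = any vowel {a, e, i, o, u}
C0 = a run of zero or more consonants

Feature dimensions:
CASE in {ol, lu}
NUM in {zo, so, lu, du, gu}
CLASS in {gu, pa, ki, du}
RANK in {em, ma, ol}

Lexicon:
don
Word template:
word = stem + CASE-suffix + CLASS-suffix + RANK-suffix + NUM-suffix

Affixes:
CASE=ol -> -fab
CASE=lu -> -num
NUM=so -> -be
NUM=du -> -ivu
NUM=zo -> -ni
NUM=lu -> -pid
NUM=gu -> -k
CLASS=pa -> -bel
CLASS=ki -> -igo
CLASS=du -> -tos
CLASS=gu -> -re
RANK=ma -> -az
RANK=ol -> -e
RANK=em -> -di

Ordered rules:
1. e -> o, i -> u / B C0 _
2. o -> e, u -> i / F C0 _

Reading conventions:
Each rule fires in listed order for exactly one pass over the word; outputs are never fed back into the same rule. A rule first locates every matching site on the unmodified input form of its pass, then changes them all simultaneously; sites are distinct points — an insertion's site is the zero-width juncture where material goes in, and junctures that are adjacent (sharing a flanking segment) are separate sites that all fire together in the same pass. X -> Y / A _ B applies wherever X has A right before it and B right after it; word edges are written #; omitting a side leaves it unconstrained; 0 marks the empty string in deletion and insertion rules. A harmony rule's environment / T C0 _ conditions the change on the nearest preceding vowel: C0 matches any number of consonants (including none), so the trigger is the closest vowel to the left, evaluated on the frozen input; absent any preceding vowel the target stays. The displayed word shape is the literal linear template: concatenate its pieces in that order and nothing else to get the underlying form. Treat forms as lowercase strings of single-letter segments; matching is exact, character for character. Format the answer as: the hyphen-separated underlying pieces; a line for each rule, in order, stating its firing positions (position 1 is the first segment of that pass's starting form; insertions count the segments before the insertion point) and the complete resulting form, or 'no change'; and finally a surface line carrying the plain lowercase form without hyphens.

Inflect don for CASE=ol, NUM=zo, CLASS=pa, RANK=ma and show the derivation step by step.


underlying: don-fab-bel-az-ni
1. e -> o, i -> u / B C0 _: fires at position(s) 8, 13: donfabbolaznu
2. o -> e, u -> i / F C0 _: no change
surface: donfabbolaznu


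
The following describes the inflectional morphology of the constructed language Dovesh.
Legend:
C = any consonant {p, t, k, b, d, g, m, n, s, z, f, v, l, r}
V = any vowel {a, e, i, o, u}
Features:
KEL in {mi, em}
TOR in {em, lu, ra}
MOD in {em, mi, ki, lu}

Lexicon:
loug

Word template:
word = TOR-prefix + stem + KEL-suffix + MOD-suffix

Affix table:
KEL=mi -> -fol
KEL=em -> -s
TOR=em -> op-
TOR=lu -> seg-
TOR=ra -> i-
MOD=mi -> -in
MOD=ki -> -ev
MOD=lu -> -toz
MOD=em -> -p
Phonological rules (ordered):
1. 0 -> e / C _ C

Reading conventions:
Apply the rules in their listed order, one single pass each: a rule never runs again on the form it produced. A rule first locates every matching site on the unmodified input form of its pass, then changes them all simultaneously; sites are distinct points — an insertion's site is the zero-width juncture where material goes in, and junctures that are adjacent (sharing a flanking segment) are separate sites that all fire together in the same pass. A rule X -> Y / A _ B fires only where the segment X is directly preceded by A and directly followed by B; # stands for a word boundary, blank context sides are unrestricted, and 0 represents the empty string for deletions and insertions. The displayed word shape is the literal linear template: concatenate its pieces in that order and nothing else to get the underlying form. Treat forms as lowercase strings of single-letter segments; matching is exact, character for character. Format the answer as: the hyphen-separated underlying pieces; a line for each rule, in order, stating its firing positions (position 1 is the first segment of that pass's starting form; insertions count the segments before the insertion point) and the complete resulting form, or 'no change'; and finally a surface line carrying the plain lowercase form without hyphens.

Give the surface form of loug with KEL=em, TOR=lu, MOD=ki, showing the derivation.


underlying: seg-loug-s-ev
1. 0 -> e / C _ C: inserts after position(s) 3, 7: segelougesev
surface: segelougesev


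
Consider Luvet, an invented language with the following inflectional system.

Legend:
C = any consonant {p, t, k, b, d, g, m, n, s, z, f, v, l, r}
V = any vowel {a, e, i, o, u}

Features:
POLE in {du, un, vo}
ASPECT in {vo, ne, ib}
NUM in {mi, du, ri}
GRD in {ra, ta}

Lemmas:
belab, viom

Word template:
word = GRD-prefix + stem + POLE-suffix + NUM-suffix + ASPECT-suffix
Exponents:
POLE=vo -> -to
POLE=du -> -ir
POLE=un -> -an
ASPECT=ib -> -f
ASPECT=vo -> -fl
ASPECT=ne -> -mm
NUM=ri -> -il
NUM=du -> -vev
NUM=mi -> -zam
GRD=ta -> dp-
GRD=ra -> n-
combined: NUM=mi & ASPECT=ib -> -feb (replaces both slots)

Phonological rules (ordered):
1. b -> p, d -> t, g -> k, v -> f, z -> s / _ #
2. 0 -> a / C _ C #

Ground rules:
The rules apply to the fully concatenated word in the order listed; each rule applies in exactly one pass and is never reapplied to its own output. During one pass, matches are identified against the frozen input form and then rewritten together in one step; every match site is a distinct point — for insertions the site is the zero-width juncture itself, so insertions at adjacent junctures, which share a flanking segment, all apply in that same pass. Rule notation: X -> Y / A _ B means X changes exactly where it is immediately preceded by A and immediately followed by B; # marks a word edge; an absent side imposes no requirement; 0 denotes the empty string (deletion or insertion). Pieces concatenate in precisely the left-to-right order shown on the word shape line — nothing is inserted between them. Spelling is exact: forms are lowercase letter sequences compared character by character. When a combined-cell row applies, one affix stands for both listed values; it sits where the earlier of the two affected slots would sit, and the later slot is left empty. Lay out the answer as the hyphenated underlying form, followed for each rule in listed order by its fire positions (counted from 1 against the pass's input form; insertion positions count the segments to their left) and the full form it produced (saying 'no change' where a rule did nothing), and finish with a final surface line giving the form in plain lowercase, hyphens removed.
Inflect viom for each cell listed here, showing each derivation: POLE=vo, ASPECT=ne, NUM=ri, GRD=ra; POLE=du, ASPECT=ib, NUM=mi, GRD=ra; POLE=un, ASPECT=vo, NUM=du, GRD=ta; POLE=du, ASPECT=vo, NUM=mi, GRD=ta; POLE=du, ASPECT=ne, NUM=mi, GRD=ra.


cell POLE=vo, ASPECT=ne, NUM=ri, GRD=ra:
underlying: n-viom-to-il-mm
1. b -> p, d -> t, g -> k, v -> f, z -> s / _ #: no change
2. 0 -> a / C _ C #: inserts after position(s) 10: nviomtoilmam
surface: nviomtoilmam

cell POLE=du, ASPECT=ib, NUM=mi, GRD=ra:
underlying: n-viom-ir-feb
1. b -> p, d -> t, g -> k, v -> f, z -> s / _ #: fires at position(s) 10: nviomirfep
2. 0 -> a / C _ C #: no change
surface: nviomirfep

cell POLE=un, ASPECT=vo, NUM=du, GRD=ta:
underlying: dp-viom-an-vev-fl
1. b -> p, d -> t, g -> k, v -> f, z -> s / _ #: no change
2. 0 -> a / C _ C #: inserts after position(s) 12: dpviomanvevfal
surface: dpviomanvevfal

cell POLE=du, ASPECT=vo, NUM=mi, GRD=ta:
underlying: dp-viom-ir-zam-fl
1. b -> p, d -> t, g -> k, v -> f, z -> s / _ #: no change
2. 0 -> a / C _ C #: inserts after position(s) 12: dpviomirzamfal
surface: dpviomirzamfal

cell POLE=du, ASPECT=ne, NUM=mi, GRD=ra:
underlying: n-viom-ir-zam-mm
1. b -> p, d -> t, g -> k, v -> f, z -> s / _ #: no change
2. 0 -> a / C _ C #: inserts after position(s) 11: nviomirzammam
surface: nviomirzammam


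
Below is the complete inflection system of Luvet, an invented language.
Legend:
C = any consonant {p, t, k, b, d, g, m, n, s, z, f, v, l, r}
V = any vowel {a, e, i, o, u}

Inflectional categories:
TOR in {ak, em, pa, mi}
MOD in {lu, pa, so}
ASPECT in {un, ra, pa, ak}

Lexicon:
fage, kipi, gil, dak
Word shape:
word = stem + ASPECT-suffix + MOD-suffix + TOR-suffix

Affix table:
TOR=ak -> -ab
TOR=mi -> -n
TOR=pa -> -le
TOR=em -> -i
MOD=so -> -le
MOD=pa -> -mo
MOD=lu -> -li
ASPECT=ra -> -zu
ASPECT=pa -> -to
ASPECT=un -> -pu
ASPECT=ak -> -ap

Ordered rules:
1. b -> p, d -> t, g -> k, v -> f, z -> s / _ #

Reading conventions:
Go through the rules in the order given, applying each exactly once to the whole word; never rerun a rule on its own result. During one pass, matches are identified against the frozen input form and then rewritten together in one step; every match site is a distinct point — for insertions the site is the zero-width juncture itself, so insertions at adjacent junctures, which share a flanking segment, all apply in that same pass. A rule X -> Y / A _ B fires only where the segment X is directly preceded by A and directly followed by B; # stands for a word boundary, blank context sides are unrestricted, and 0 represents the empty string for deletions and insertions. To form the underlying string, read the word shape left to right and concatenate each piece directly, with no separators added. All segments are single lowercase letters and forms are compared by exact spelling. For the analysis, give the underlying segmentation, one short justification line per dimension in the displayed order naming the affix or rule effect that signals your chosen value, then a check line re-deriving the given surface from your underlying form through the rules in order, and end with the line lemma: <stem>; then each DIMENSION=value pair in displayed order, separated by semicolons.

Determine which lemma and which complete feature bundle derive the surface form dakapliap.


underlying: dak-ap-li-ab
TOR=ak - signalled by the affix -ab
MOD=lu - signalled by the affix -li
ASPECT=ak - signalled by the affix -ap
check: dakapliab -> dakapliap
lemma: dak; TOR=ak; MOD=lu; ASPECT=ak


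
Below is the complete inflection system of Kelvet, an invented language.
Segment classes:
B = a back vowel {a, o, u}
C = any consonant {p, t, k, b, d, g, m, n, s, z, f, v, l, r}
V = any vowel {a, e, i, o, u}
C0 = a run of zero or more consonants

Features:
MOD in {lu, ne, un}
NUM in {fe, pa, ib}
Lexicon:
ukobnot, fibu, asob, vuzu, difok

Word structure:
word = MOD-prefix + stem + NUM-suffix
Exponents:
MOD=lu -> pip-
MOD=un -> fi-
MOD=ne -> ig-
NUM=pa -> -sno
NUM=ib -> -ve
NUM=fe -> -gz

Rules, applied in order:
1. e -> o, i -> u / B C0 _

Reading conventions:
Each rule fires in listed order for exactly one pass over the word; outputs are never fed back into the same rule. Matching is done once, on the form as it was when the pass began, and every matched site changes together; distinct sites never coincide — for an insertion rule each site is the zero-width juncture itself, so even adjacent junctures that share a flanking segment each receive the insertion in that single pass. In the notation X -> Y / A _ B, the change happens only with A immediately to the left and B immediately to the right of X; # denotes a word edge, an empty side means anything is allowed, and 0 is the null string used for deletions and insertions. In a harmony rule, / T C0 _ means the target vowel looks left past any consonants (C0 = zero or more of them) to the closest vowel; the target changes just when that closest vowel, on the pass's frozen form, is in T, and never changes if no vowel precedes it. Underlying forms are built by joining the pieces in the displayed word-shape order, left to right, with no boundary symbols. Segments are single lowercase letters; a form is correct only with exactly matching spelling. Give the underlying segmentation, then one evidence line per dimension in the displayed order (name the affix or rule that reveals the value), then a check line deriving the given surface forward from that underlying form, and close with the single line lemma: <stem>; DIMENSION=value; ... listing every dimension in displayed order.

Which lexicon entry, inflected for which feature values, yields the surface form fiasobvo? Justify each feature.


underlying: fi-asob-ve
MOD=un - signalled by the affix fi-
NUM=ib - signalled by the affix -ve
check: fiasobve -> fiasobvo
lemma: asob; MOD=un; NUM=ib


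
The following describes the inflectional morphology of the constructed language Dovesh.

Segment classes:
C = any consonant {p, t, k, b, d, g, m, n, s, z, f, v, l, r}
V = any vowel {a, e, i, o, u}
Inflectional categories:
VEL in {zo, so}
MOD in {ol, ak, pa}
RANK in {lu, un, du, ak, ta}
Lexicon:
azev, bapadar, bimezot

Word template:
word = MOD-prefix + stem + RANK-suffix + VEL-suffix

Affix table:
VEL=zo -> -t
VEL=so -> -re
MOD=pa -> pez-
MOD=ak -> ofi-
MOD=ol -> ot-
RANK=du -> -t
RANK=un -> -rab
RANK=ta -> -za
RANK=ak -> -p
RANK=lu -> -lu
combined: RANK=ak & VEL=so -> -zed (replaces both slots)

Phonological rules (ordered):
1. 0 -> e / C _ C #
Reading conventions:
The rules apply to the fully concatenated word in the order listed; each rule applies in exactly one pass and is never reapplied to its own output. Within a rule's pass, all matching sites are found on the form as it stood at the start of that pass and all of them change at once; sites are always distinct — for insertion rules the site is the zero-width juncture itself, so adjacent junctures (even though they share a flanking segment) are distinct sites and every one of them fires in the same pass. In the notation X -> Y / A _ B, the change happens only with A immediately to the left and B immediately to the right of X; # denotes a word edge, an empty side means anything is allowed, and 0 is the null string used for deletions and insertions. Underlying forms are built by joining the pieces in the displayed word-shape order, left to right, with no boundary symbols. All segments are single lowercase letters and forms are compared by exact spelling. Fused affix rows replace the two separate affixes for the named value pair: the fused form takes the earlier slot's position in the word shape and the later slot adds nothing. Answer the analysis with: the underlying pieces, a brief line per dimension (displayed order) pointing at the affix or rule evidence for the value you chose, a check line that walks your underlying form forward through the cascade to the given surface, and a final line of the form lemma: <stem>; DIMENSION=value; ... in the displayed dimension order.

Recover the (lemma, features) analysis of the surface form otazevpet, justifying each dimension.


underlying: ot-azev-p-t
VEL=zo - signalled by the affix -t
MOD=ol - signalled by the affix ot-
RANK=ak - signalled by the affix -p
check: otazevpt -> otazevpet
lemma: azev; VEL=zo; MOD=ol; RANK=ak


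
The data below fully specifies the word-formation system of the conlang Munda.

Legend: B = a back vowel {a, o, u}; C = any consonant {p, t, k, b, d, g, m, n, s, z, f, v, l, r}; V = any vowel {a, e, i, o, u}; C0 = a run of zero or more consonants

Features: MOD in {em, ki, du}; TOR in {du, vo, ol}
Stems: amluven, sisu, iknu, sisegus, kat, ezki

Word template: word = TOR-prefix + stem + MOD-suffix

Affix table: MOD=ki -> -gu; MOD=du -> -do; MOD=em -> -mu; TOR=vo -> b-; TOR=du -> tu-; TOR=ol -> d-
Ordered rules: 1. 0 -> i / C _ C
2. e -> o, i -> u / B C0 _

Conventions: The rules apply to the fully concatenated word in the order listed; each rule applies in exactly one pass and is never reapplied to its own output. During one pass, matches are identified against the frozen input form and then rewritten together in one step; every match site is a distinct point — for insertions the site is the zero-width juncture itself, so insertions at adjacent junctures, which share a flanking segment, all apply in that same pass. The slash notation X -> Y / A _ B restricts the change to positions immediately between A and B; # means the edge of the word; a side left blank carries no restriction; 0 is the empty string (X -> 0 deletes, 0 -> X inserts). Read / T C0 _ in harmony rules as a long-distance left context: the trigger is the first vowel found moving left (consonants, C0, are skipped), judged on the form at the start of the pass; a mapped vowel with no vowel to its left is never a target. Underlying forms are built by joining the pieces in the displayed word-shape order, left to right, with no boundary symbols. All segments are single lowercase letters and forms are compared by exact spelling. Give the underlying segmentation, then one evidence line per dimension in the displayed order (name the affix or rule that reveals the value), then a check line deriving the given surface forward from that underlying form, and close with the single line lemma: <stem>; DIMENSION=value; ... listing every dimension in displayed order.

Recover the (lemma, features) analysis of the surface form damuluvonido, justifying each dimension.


underlying: d-amluven-do
MOD=du - signalled by the affix -do
TOR=ol - signalled by the affix d-
check: damluvendo -> damiluvenido -> damuluvonido
lemma: amluven; MOD=du; TOR=ol


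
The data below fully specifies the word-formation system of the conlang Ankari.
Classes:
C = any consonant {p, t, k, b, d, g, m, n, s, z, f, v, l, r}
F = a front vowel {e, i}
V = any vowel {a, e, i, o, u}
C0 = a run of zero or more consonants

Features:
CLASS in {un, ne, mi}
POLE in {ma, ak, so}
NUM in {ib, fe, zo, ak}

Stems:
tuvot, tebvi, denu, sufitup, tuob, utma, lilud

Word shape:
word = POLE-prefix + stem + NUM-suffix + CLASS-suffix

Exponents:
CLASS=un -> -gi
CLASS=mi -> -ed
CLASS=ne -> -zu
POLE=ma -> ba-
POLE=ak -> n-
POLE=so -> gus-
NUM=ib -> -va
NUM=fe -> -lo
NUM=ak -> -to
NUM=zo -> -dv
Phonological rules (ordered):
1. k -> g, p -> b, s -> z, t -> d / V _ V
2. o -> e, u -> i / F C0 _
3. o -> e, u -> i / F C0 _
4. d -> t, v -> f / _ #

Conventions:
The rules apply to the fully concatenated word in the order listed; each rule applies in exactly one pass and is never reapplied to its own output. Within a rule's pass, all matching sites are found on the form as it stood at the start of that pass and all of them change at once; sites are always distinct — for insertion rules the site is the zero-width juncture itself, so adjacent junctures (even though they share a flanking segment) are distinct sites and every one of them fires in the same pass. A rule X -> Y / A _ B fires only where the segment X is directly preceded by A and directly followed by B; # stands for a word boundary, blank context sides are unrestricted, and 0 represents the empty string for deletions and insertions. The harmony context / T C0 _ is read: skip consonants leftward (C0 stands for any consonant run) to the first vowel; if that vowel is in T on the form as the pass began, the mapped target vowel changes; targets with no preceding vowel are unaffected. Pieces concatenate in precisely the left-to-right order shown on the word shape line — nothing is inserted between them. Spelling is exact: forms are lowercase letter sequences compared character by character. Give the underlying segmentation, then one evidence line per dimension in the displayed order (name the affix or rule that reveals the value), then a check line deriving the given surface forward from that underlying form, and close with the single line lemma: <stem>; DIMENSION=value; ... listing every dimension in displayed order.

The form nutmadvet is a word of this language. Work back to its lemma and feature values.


underlying: n-utma-dv-ed
CLASS=mi - signalled by the affix -ed
POLE=ak - signalled by the affix n-
NUM=zo - signalled by the affix -dv
check: nutmadved -> nutmadved -> nutmadved -> nutmadved -> nutmadvet
lemma: utma; CLASS=mi; POLE=ak; NUM=zo


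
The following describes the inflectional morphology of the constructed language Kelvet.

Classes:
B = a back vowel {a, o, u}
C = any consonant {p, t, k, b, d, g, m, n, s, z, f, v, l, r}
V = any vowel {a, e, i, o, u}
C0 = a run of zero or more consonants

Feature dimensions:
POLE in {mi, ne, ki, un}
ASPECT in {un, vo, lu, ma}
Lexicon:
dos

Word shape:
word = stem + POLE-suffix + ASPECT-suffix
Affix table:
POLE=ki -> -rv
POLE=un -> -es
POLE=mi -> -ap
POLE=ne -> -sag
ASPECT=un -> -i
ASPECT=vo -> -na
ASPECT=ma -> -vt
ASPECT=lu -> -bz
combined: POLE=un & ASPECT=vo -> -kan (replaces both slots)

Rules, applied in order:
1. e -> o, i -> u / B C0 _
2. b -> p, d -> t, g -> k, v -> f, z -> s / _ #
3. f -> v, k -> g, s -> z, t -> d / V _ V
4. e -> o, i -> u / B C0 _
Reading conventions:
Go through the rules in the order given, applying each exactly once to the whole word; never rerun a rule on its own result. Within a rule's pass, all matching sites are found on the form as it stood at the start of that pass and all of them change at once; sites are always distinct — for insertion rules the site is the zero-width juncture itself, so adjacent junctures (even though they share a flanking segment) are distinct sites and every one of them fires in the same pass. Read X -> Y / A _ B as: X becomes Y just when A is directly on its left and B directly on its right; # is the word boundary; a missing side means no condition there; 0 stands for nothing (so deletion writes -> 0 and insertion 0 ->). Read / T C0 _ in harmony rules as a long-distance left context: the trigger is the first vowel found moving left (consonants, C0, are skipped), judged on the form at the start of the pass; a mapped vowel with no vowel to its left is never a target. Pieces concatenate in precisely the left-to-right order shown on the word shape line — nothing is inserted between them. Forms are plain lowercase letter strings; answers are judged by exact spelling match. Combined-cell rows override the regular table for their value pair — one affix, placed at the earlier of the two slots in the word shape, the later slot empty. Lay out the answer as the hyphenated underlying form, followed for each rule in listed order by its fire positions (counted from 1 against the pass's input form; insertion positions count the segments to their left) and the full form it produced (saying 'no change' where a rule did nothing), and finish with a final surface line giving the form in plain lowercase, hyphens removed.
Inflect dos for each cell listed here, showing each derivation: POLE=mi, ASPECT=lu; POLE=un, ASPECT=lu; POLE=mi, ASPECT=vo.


cell POLE=mi, ASPECT=lu:
underlying: dos-ap-bz
1. e -> o, i -> u / B C0 _: no change
2. b -> p, d -> t, g -> k, v -> f, z -> s / _ #: fires at position(s) 7: dosapbs
3. f -> v, k -> g, s -> z, t -> d / V _ V: fires at position(s) 3: dozapbs
4. e -> o, i -> u / B C0 _: no change
surface: dozapbs

cell POLE=un, ASPECT=lu:
underlying: dos-es-bz
1. e -> o, i -> u / B C0 _: fires at position(s) 4: dososbz
2. b -> p, d -> t, g -> k, v -> f, z -> s / _ #: fires at position(s) 7: dososbs
3. f -> v, k -> g, s -> z, t -> d / V _ V: fires at position(s) 3: dozosbs
4. e -> o, i -> u / B C0 _: no change
surface: dozosbs

cell POLE=mi, ASPECT=vo:
underlying: dos-ap-na
1. e -> o, i -> u / B C0 _: no change
2. b -> p, d -> t, g -> k, v -> f, z -> s / _ #: no change
3. f -> v, k -> g, s -> z, t -> d / V _ V: fires at position(s) 3: dozapna
4. e -> o, i -> u / B C0 _: no change
surface: dozapna
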